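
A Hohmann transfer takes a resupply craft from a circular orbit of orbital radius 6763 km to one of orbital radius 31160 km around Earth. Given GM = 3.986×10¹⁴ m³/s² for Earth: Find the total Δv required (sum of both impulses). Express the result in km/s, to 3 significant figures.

Δv_total ≈ 3.60 km/s

r₁ = 6763 km = 6.763×10⁶ m.
r₂ = 31160 km = 3.116×10⁷ m.
Transfer ellipse a_t = (r₁ + r₂)/2 = 1.896×10⁷ m.
At r₁: circular v_c1 = √(μ/r₁) = 7677 m/s; transfer-perigee v_p = √[μ(2/r₁ − 1/a_t)] = 9842 m/s.
Δv₁ = v_p − v_c1 = 2164 m/s.
At r₂: circular v_c2 = √(μ/r₂) = 3577 m/s; transfer-apogee v_a = √[μ(2/r₂ − 1/a_t)] = 2136 m/s.
Δv₂ = v_c2 − v_a = 1441 m/s.
Total Δv = Δv₁ + Δv₂ = 3605 m/s = 3.605 km/s.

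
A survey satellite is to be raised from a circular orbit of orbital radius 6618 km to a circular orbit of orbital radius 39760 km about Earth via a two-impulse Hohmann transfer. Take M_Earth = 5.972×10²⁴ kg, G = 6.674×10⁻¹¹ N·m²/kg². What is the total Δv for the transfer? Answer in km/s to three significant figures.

μ = GM = 6.674×10⁻¹¹ × 5.972×10²⁴ = 3.986×10¹⁴ m³/s².
r₁ = 6618 km = 6.618×10⁶ m.
r₂ = 39760 km = 3.976×10⁷ m.
Transfer ellipse a_t = (r₁ + r₂)/2 = 2.319×10⁷ m.
At r₁: circular v_c1 = √(μ/r₁) = 7760 m/s; transfer-perigee v_p = √[μ(2/r₁ − 1/a_t)] = 10160 m/s.
Δv₁ = v_p − v_c1 = 2401 m/s.
At r₂: circular v_c2 = √(μ/r₂) = 3166 m/s; transfer-apogee v_a = √[μ(2/r₂ − 1/a_t)] = 1691 m/s.
Δv₂ = v_c2 − v_a = 1475 m/s.
Total Δv = Δv₁ + Δv₂ = 3876 m/s = 3.876 km/s.

Δv_total ≈ 3.88 km/s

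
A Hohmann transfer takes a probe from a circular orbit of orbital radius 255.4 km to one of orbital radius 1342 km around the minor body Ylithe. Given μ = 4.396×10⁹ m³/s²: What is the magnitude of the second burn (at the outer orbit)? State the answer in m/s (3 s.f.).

r₁ = 255.4 km = 2.554×10⁵ m.
r₂ = 1342 km = 1.342×10⁶ m.
Transfer ellipse a_t = (r₁ + r₂)/2 = 7.987×10⁵ m.
At r₁: circular v_c1 = √(μ/r₁) = 131.2 m/s; transfer-periapsis v_p = √[μ(2/r₁ − 1/a_t)] = 170.1 m/s.
At r₂: circular v_c2 = √(μ/r₂) = 57.23 m/s; transfer-apoapsis v_a = √[μ(2/r₂ − 1/a_t)] = 32.36 m/s.
Δv₂ = v_c2 − v_a = 24.87 m/s.

Δv ≈ 24.9 m/s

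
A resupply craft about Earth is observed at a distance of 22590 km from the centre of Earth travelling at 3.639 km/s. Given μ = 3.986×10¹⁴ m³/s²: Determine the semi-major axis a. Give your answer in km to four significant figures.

a ≈ 18080 km

r = 2.259×10⁷ m.
Specific orbital energy ε = v²/2 − μ/r = (3639)²/2 − 3.986×10¹⁴/2.259×10⁷ = -1.102×10⁷ J/kg.
Since ε = −μ/(2a), a = −μ/(2ε) = 1.808×10⁷ m = 18079 km.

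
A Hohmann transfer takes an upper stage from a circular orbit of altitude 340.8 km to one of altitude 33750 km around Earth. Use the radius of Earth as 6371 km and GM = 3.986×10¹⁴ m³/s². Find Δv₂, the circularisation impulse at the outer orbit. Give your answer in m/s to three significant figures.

Δv ≈ 1460 m/s

r₁ = 6371 + 340.8 = 6711.8 km = 6.7118×10⁶ m.
r₂ = 6371 + 33750 = 40121 km = 4.0121×10⁷ m.
Transfer ellipse a_t = (r₁ + r₂)/2 = 2.342×10⁷ m.
At r₁: circular v_c1 = √(μ/r₁) = 7706 m/s; transfer-perigee v_p = √[μ(2/r₁ − 1/a_t)] = 10090 m/s.
At r₂: circular v_c2 = √(μ/r₂) = 3152 m/s; transfer-apogee v_a = √[μ(2/r₂ − 1/a_t)] = 1687 m/s.
Δv₂ = v_c2 − v_a = 1464 m/s.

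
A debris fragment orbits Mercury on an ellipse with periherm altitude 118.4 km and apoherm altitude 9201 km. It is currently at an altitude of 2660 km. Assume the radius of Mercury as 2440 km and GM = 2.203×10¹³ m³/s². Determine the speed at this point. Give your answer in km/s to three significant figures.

v ≈ 2.35 km/s

r_p = 2440 + 118.4 = 2558.4 km = 2.5584×10⁶ m.
r_a = 2440 + 9201 = 11641 km = 1.1641×10⁷ m.
r = 2440 + 2660 = 5100.0 km = 5.100×10⁶ m.
Semi-major axis a = (r_p + r_a)/2 = 7099.7 km = 7.100×10⁶ m.
Vis-viva: v² = μ(2/r − 1/a) = 2.203×10¹³ × (3.922×10⁻⁷ − 1.409×10⁻⁷) = 5.536×10⁶ m²/s².
v = 2353 m/s = 2.353 km/s.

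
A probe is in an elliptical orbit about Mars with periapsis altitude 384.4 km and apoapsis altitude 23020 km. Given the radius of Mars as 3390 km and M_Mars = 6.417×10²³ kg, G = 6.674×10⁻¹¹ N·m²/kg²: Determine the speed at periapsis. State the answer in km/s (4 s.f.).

v ≈ 4.456 km/s

μ = GM = 6.674×10⁻¹¹ × 6.417×10²³ = 4.283×10¹³ m³/s².
r_p = 3390 + 384.4 = 3774.4 km = 3.7744×10⁶ m.
r_a = 3390 + 23020 = 26410 km = 2.6410×10⁷ m.
Semi-major axis a = (r_p + r_a)/2 = 15092 km = 1.509×10⁷ m.
Vis-viva: v² = μ(2/r − 1/a) = 4.283×10¹³ × (5.299×10⁻⁷ − 6.626×10⁻⁸) = 1.986×10⁷ m²/s².
v = 4456 m/s = 4.456 km/s.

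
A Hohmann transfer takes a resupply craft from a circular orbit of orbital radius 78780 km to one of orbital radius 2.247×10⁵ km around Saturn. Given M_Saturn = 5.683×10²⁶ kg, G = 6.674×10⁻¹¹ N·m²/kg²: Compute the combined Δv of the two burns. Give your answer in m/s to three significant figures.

Δv_total ≈ 8390 m/s

μ = GM = 6.674×10⁻¹¹ × 5.683×10²⁶ = 3.793×10¹⁶ m³/s².
r₁ = 78780 km = 7.878×10⁷ m.
r₂ = 2.247×10⁵ km = 2.247×10⁸ m.
Transfer ellipse a_t = (r₁ + r₂)/2 = 1.517×10⁸ m.
At r₁: circular v_c1 = √(μ/r₁) = 21940 m/s; transfer-perikrone v_p = √[μ(2/r₁ − 1/a_t)] = 26700 m/s.
Δv₁ = v_p − v_c1 = 4759 m/s.
At r₂: circular v_c2 = √(μ/r₂) = 12990 m/s; transfer-apokrone v_a = √[μ(2/r₂ − 1/a_t)] = 9361 m/s.
Δv₂ = v_c2 − v_a = 3631 m/s.
Total Δv = Δv₁ + Δv₂ = 8390 m/s.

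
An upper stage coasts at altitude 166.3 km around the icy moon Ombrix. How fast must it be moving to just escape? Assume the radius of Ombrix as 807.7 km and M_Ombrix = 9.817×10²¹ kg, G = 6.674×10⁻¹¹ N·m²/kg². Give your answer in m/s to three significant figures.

μ = GM = 6.674×10⁻¹¹ × 9.817×10²¹ = 6.552×10¹¹ m³/s².
r = 807.7 + 166.3 = 974.00 km = 9.7400×10⁵ m.
Escape speed v_esc = √(2μ/r) = √(2 × 6.552×10¹¹ / 9.740×10⁵) = √(1.345×10⁶) = 1160 m/s.

v_esc ≈ 1160 m/s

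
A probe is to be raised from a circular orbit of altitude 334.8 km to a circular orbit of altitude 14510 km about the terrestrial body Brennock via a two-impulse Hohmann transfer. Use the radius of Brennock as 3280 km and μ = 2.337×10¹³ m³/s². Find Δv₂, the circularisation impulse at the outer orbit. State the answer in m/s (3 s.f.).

r₁ = 3280 + 334.8 = 3614.8 km = 3.6148×10⁶ m.
r₂ = 3280 + 14510 = 17790 km = 1.7790×10⁷ m.
Transfer ellipse a_t = (r₁ + r₂)/2 = 1.070×10⁷ m.
At r₁: circular v_c1 = √(μ/r₁) = 2543 m/s; transfer-periapsis v_p = √[μ(2/r₁ − 1/a_t)] = 3278 m/s.
At r₂: circular v_c2 = √(μ/r₂) = 1146 m/s; transfer-apoapsis v_a = √[μ(2/r₂ − 1/a_t)] = 666.1 m/s.
Δv₂ = v_c2 − v_a = 480.0 m/s.

Δv ≈ 480 m/s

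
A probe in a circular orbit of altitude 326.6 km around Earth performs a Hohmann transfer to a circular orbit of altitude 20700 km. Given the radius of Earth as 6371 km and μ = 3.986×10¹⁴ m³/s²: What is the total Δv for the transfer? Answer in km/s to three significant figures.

r₁ = 6371 + 326.6 = 6697.6 km = 6.6976×10⁶ m.
r₂ = 6371 + 20700 = 27071 km = 2.7071×10⁷ m.
Transfer ellipse a_t = (r₁ + r₂)/2 = 1.688×10⁷ m.
At r₁: circular v_c1 = √(μ/r₁) = 7715 m/s; transfer-perigee v_p = √[μ(2/r₁ − 1/a_t)] = 9768 m/s.
Δv₁ = v_p − v_c1 = 2054 m/s.
At r₂: circular v_c2 = √(μ/r₂) = 3837 m/s; transfer-apogee v_a = √[μ(2/r₂ − 1/a_t)] = 2417 m/s.
Δv₂ = v_c2 − v_a = 1420 m/s.
Total Δv = Δv₁ + Δv₂ = 3474 m/s = 3.474 km/s.

Δv_total ≈ 3.47 km/s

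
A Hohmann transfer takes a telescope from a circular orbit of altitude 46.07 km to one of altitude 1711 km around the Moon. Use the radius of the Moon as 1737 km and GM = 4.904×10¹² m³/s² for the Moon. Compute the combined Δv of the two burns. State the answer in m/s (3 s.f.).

r₁ = 1737 + 46.07 = 1783.1 km = 1.7831×10⁶ m.
r₂ = 1737 + 1711 = 3448.0 km = 3.4480×10⁶ m.
Transfer ellipse a_t = (r₁ + r₂)/2 = 2.616×10⁶ m.
At r₁: circular v_c1 = √(μ/r₁) = 1658 m/s; transfer-perilune v_p = √[μ(2/r₁ − 1/a_t)] = 1904 m/s.
Δv₁ = v_p − v_c1 = 245.7 m/s.
At r₂: circular v_c2 = √(μ/r₂) = 1193 m/s; transfer-apolune v_a = √[μ(2/r₂ − 1/a_t)] = 984.7 m/s.
Δv₂ = v_c2 − v_a = 207.9 m/s.
Total Δv = Δv₁ + Δv₂ = 453.6 m/s.

Δv_total ≈ 454 m/s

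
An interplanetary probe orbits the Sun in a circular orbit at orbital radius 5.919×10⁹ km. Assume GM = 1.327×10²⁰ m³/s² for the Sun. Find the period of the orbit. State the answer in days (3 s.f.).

r = 5.919×10⁹ km = 5.919×10¹² m.
Kepler's third law: T = 2π√(r³/μ) = 2π√((5.919×10¹²)³ / 1.327×10²⁰).
r³/μ = 1.563×10¹⁸ s², so T = 2π × 1.250×10⁹ = 7.854×10⁹ s.
Converting: 7.854×10⁹ s ÷ 86400 = 90910 days.

T ≈ 90900 days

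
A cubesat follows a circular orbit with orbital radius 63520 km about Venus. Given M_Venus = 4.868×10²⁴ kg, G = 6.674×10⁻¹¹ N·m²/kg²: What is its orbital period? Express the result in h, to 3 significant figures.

μ = GM = 6.674×10⁻¹¹ × 4.868×10²⁴ = 3.249×10¹⁴ m³/s².
r = 63520 km = 6.352×10⁷ m.
Kepler's third law: T = 2π√(r³/μ) = 2π√((6.352×10⁷)³ / 3.249×10¹⁴).
r³/μ = 7.889×10⁸ s², so T = 2π × 2.809×10⁴ = 1.765×10⁵ s.
Converting: 1.765×10⁵ s ÷ 3600 = 49.02 h.

T ≈ 49.0 h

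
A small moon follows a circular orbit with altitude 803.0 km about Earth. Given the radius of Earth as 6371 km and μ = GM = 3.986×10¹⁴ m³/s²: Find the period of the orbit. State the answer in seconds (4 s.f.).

T ≈ 6047 seconds

r = 6371 + 803.0 = 7174.0 km = 7.1740×10⁶ m.
Kepler's third law: T = 2π√(r³/μ) = 2π√((7.174×10⁶)³ / 3.986×10¹⁴).
r³/μ = 9.263×10⁵ s², so T = 2π × 9.624×10² = 6.047×10³ s.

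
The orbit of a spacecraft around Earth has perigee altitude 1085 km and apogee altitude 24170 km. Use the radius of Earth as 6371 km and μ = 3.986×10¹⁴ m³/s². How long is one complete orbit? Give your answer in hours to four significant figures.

T ≈ 7.239 hours

r_p = 6371 + 1085 = 7456.0 km = 7.4560×10⁶ m.
r_a = 6371 + 24170 = 30541 km = 3.0541×10⁷ m.
Semi-major axis a = (r_p + r_a)/2 = (7456.0 + 30541)/2 = 18998 km = 1.900×10⁷ m.
By Kepler's third law T = 2π√(a³/μ) = 2π × 4.148×10³ = 2.606×10⁴ s.
= 7.239 hours.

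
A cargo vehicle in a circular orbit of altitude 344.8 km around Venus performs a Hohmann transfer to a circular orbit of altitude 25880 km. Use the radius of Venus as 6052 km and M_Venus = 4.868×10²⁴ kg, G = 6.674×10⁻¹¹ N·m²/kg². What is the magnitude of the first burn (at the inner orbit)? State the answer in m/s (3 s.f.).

Δv ≈ 2070 m/s

μ = GM = 6.674×10⁻¹¹ × 4.868×10²⁴ = 3.249×10¹⁴ m³/s².
r₁ = 6052 + 344.8 = 6396.8 km = 6.3968×10⁶ m.
r₂ = 6052 + 25880 = 31932 km = 3.1932×10⁷ m.
Transfer ellipse a_t = (r₁ + r₂)/2 = 1.916×10⁷ m.
At r₁: circular v_c1 = √(μ/r₁) = 7127 m/s; transfer-periapsis v_p = √[μ(2/r₁ − 1/a_t)] = 9199 m/s.
Δv₁ = v_p − v_c1 = 2073 m/s.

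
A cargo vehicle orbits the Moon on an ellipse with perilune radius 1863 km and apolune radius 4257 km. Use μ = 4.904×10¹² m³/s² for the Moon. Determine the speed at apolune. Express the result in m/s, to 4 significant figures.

Semi-major axis a = (r_p + r_a)/2 = 3060.0 km = 3.060×10⁶ m.
Vis-viva: v² = μ(2/r − 1/a) = 4.904×10¹² × (4.698×10⁻⁷ − 3.268×10⁻⁷) = 7.014×10⁵ m²/s².
v = 837.5 m/s.

v ≈ 837.5 m/s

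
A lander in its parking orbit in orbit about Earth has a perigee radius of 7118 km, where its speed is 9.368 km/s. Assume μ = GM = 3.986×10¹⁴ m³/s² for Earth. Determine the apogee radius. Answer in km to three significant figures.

r_p = 7.118×10⁶ m.
Specific energy ε = v²/2 − μ/r = -1.212×10⁷ J/kg, so a = −μ/(2ε) = 1.645×10⁷ m.
The apsides satisfy r_p + r_a = 2a, so the apogee radius is 2a − r_p = 2.577×10⁷ m = 25772 km.

apogee radius ≈ 25800 km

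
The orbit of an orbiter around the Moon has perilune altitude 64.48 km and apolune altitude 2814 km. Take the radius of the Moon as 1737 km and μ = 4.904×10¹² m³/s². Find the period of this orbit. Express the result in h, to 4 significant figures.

T ≈ 4.461 h

r_p = 1737 + 64.48 = 1801.5 km = 1.8015×10⁶ m.
r_a = 1737 + 2814 = 4551.0 km = 4.5510×10⁶ m.
Semi-major axis a = (r_p + r_a)/2 = (1801.5 + 4551.0)/2 = 3176.2 km = 3.176×10⁶ m.
By Kepler's third law T = 2π√(a³/μ) = 2π × 2.556×10³ = 1.606×10⁴ s.
= 4.461 h.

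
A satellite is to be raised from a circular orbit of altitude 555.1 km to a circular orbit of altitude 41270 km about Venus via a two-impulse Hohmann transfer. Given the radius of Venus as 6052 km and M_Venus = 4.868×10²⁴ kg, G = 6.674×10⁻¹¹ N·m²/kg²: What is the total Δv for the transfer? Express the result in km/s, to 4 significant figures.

μ = GM = 6.674×10⁻¹¹ × 4.868×10²⁴ = 3.249×10¹⁴ m³/s².
r₁ = 6052 + 555.1 = 6607.1 km = 6.6071×10⁶ m.
r₂ = 6052 + 41270 = 47322 km = 4.7322×10⁷ m.
Transfer ellipse a_t = (r₁ + r₂)/2 = 2.696×10⁷ m.
At r₁: circular v_c1 = √(μ/r₁) = 7012 m/s; transfer-periapsis v_p = √[μ(2/r₁ − 1/a_t)] = 9290 m/s.
Δv₁ = v_p − v_c1 = 2277 m/s.
At r₂: circular v_c2 = √(μ/r₂) = 2620 m/s; transfer-apoapsis v_a = √[μ(2/r₂ − 1/a_t)] = 1297 m/s.
Δv₂ = v_c2 − v_a = 1323 m/s.
Total Δv = Δv₁ + Δv₂ = 3600 m/s = 3.600 km/s.

Δv_total ≈ 3.600 km/s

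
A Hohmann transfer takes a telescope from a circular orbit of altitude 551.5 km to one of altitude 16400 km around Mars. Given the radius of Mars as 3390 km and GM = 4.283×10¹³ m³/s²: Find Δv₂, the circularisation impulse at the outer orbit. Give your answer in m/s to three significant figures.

Δv ≈ 623 m/s

r₁ = 3390 + 551.5 = 3941.5 km = 3.9415×10⁶ m.
r₂ = 3390 + 16400 = 19790 km = 1.9790×10⁷ m.
Transfer ellipse a_t = (r₁ + r₂)/2 = 1.187×10⁷ m.
At r₁: circular v_c1 = √(μ/r₁) = 3296 m/s; transfer-periapsis v_p = √[μ(2/r₁ − 1/a_t)] = 4257 m/s.
At r₂: circular v_c2 = √(μ/r₂) = 1471 m/s; transfer-apoapsis v_a = √[μ(2/r₂ − 1/a_t)] = 847.9 m/s.
Δv₂ = v_c2 − v_a = 623.3 m/s.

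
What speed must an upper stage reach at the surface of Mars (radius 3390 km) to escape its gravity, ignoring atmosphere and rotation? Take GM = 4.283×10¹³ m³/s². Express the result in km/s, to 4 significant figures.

v_esc ≈ 5.027 km/s

r = R = 3.390×10⁶ m.
Escape speed v_esc = √(2μ/r) = √(2 × 4.283×10¹³ / 3.390×10⁶) = √(2.527×10⁷) = 5027 m/s.
= 5.027 km/s.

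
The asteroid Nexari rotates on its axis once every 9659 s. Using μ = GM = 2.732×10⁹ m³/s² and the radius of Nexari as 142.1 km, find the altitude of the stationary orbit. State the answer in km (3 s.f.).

A synchronous orbit has period T, so by Kepler's third law a = (μT²/4π²)^(1/3).
μT²/4π² = 2.732×10⁹ × (9.659×10³)² / 39.48 = 6.456×10¹⁵ m³.
a = 1.862×10⁵ m = 186.21 km.
Altitude h = a − R = 186.21 − 142.1 = 44.107 km.

h_sync ≈ 44.1 km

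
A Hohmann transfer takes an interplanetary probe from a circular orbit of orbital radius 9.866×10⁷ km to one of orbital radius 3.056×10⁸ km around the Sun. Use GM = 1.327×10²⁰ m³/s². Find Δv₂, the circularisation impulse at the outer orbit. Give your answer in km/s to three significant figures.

Δv ≈ 6.28 km/s

r₁ = 9.866×10⁷ km = 9.866×10¹⁰ m.
r₂ = 3.056×10⁸ km = 3.056×10¹¹ m.
Transfer ellipse a_t = (r₁ + r₂)/2 = 2.021×10¹¹ m.
At r₁: circular v_c1 = √(μ/r₁) = 36670 m/s; transfer-perihelion v_p = √[μ(2/r₁ − 1/a_t)] = 45090 m/s.
At r₂: circular v_c2 = √(μ/r₂) = 20840 m/s; transfer-aphelion v_a = √[μ(2/r₂ − 1/a_t)] = 14560 m/s.
Δv₂ = v_c2 − v_a = 6280 m/s.
= 6.280 km/s.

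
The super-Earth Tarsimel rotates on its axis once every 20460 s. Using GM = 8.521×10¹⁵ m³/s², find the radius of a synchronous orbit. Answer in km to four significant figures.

A synchronous orbit has period T, so by Kepler's third law a = (μT²/4π²)^(1/3).
μT²/4π² = 8.521×10¹⁵ × (2.046×10⁴)² / 39.48 = 9.035×10²² m³.
a = 4.487×10⁷ m = 44873 km.

r_sync ≈ 44870 km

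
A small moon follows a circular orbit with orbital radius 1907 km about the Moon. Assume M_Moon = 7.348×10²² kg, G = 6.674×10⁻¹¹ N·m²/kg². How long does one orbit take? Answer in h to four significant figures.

T ≈ 2.076 h

μ = GM = 6.674×10⁻¹¹ × 7.348×10²² = 4.904×10¹² m³/s².
r = 1907 km = 1.907×10⁶ m.
Kepler's third law: T = 2π√(r³/μ) = 2π√((1.907×10⁶)³ / 4.904×10¹²).
r³/μ = 1.414×10⁶ s², so T = 2π × 1.189×10³ = 7.472×10³ s.
Converting: 7.472×10³ s ÷ 3600 = 2.076 h.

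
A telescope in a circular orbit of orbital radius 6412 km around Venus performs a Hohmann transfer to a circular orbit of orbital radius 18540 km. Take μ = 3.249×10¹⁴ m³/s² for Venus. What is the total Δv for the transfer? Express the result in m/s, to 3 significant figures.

r₁ = 6412 km = 6.412×10⁶ m.
r₂ = 18540 km = 1.854×10⁷ m.
Transfer ellipse a_t = (r₁ + r₂)/2 = 1.248×10⁷ m.
At r₁: circular v_c1 = √(μ/r₁) = 7118 m/s; transfer-periapsis v_p = √[μ(2/r₁ − 1/a_t)] = 8678 m/s.
Δv₁ = v_p − v_c1 = 1559 m/s.
At r₂: circular v_c2 = √(μ/r₂) = 4186 m/s; transfer-apoapsis v_a = √[μ(2/r₂ − 1/a_t)] = 3001 m/s.
Δv₂ = v_c2 − v_a = 1185 m/s.
Total Δv = Δv₁ + Δv₂ = 2744 m/s.

Δv_total ≈ 2740 m/s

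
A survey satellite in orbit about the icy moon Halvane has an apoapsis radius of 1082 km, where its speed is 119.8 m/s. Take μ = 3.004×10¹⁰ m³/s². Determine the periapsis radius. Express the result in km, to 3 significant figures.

periapsis radius ≈ 377 km

r_a = 1.082×10⁶ m.
Specific energy ε = v²/2 − μ/r = -2.059×10⁴ J/kg, so a = −μ/(2ε) = 7.296×10⁵ m.
The apsides satisfy r_p + r_a = 2a, so the periapsis radius is 2a − r_a = 3.771×10⁵ m = 377.15 km.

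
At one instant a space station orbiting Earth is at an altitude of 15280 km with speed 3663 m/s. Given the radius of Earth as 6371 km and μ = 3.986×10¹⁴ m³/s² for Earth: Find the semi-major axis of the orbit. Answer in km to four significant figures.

a ≈ 17030 km

r = 6371 + 15280 = 21651 km = 2.165×10⁷ m.
Vis-viva rearranged: 1/a = 2/r − v²/μ = 9.237×10⁻⁸ − 3.366×10⁻⁸ = 5.871×10⁻⁸ m⁻¹.
a = 1.703×10⁷ m = 17032 km.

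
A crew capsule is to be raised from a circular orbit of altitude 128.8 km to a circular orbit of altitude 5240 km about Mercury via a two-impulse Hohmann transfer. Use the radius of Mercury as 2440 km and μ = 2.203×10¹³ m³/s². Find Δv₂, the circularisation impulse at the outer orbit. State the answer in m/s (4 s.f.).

Δv ≈ 494.5 m/s

r₁ = 2440 + 128.8 = 2568.8 km = 2.5688×10⁶ m.
r₂ = 2440 + 5240 = 7680.0 km = 7.6800×10⁶ m.
Transfer ellipse a_t = (r₁ + r₂)/2 = 5.124×10⁶ m.
At r₁: circular v_c1 = √(μ/r₁) = 2928 m/s; transfer-periherm v_p = √[μ(2/r₁ − 1/a_t)] = 3585 m/s.
At r₂: circular v_c2 = √(μ/r₂) = 1694 m/s; transfer-apoherm v_a = √[μ(2/r₂ − 1/a_t)] = 1199 m/s.
Δv₂ = v_c2 − v_a = 494.5 m/s.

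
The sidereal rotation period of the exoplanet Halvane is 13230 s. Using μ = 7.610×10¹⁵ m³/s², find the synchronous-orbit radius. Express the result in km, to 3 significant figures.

r_sync ≈ 32300 km

A synchronous orbit has period T, so by Kepler's third law a = (μT²/4π²)^(1/3).
μT²/4π² = 7.610×10¹⁵ × (1.323×10⁴)² / 39.48 = 3.374×10²² m³.
a = 3.231×10⁷ m = 32313 km.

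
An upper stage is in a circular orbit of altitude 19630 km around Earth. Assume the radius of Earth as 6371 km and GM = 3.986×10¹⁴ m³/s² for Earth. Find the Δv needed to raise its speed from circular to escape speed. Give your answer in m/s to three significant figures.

r = 6371 + 19630 = 26001 km = 2.6001×10⁷ m.
Circular speed v_c = √(μ/r) = 3915 m/s.
Escape speed v_esc = √(2μ/r) = √2 × v_c = 5537 m/s.
Δv = v_esc − v_c = 1622 m/s.

Δv ≈ 1620 m/s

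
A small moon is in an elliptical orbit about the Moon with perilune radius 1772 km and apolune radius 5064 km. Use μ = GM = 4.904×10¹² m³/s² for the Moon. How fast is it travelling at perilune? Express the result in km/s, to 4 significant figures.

v ≈ 2.025 km/s

Semi-major axis a = (r_p + r_a)/2 = 3418.0 km = 3.418×10⁶ m.
Vis-viva: v² = μ(2/r − 1/a) = 4.904×10¹² × (1.129×10⁻⁶ − 2.926×10⁻⁷) = 4.100×10⁶ m²/s².
v = 2025 m/s = 2.025 km/s.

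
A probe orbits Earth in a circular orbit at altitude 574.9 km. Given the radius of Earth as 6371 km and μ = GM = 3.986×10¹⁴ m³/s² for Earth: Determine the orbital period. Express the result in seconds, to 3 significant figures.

T ≈ 5760 seconds

r = 6371 + 574.9 = 6945.9 km = 6.9459×10⁶ m.
Kepler's third law: T = 2π√(r³/μ) = 2π√((6.946×10⁶)³ / 3.986×10¹⁴).
r³/μ = 8.407×10⁵ s², so T = 2π × 9.169×10² = 5.761×10³ s.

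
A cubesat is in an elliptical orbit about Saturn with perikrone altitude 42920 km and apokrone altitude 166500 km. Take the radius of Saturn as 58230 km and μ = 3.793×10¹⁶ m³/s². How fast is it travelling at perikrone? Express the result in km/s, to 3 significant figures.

r_p = 58230 + 42920 = 101150 km = 1.0115×10⁸ m.
r_a = 58230 + 166500 = 224730 km = 2.2473×10⁸ m.
Semi-major axis a = (r_p + r_a)/2 = 1.6294×10⁵ km = 1.629×10⁸ m.
Vis-viva: v² = μ(2/r − 1/a) = 3.793×10¹⁶ × (1.977×10⁻⁸ − 6.137×10⁻⁹) = 5.172×10⁸ m²/s².
v = 22740 m/s = 22.74 km/s.

v ≈ 22.7 km/s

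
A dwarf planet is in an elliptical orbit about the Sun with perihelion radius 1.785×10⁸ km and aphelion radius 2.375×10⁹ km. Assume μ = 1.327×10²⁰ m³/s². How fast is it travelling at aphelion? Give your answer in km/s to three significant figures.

Semi-major axis a = (r_p + r_a)/2 = 1.2768×10⁹ km = 1.277×10¹² m.
Vis-viva: v² = μ(2/r − 1/a) = 1.327×10²⁰ × (8.421×10⁻¹³ − 7.832×10⁻¹³) = 7.812×10⁶ m²/s².
v = 2795 m/s = 2.795 km/s.

v ≈ 2.79 km/s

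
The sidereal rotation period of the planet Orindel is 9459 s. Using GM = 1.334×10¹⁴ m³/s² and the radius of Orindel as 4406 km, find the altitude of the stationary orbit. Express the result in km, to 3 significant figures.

A synchronous orbit has period T, so by Kepler's third law a = (μT²/4π²)^(1/3).
μT²/4π² = 1.334×10¹⁴ × (9.459×10³)² / 39.48 = 3.023×10²⁰ m³.
a = 6.712×10⁶ m = 6711.6 km.
Altitude h = a − R = 6711.6 − 4406 = 2305.6 km.

h_sync ≈ 2310 km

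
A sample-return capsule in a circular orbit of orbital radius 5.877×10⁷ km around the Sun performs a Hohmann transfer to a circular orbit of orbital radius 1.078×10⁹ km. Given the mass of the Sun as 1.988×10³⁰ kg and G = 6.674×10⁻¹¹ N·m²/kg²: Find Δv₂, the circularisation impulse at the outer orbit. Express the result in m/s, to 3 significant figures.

μ = GM = 6.674×10⁻¹¹ × 1.988×10³⁰ = 1.327×10²⁰ m³/s².
r₁ = 5.877×10⁷ km = 5.877×10¹⁰ m.
r₂ = 1.078×10⁹ km = 1.078×10¹² m.
Transfer ellipse a_t = (r₁ + r₂)/2 = 5.684×10¹¹ m.
At r₁: circular v_c1 = √(μ/r₁) = 47510 m/s; transfer-perihelion v_p = √[μ(2/r₁ − 1/a_t)] = 65440 m/s.
At r₂: circular v_c2 = √(μ/r₂) = 11090 m/s; transfer-aphelion v_a = √[μ(2/r₂ − 1/a_t)] = 3567 m/s.
Δv₂ = v_c2 − v_a = 7527 m/s.

Δv ≈ 7530 m/s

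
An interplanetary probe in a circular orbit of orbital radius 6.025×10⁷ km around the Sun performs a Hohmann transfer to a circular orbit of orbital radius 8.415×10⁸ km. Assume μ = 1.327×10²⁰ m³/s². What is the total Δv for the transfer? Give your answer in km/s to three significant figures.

r₁ = 6.025×10⁷ km = 6.025×10¹⁰ m.
r₂ = 8.415×10⁸ km = 8.415×10¹¹ m.
Transfer ellipse a_t = (r₁ + r₂)/2 = 4.509×10¹¹ m.
At r₁: circular v_c1 = √(μ/r₁) = 46930 m/s; transfer-perihelion v_p = √[μ(2/r₁ − 1/a_t)] = 64110 m/s.
Δv₁ = v_p − v_c1 = 17180 m/s.
At r₂: circular v_c2 = √(μ/r₂) = 12560 m/s; transfer-aphelion v_a = √[μ(2/r₂ − 1/a_t)] = 4590 m/s.
Δv₂ = v_c2 − v_a = 7967 m/s.
Total Δv = Δv₁ + Δv₂ = 25150 m/s = 25.15 km/s.

Δv_total ≈ 25.2 km/s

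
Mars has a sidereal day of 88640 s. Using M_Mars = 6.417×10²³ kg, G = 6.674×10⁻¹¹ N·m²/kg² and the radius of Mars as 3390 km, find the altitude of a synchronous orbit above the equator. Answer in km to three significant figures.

μ = GM = 6.674×10⁻¹¹ × 6.417×10²³ = 4.283×10¹³ m³/s².
A synchronous orbit has period T, so by Kepler's third law a = (μT²/4π²)^(1/3).
μT²/4π² = 4.283×10¹³ × (8.864×10⁴)² / 39.48 = 8.524×10²¹ m³.
a = 2.043×10⁷ m = 20427 km.
Altitude h = a − R = 20427 − 3390 = 17037 km.

h_sync ≈ 17000 km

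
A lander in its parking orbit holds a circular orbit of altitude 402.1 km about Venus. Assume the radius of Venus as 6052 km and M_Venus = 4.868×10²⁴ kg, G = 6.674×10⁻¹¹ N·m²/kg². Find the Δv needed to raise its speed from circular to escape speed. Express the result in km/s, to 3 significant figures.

μ = GM = 6.674×10⁻¹¹ × 4.868×10²⁴ = 3.249×10¹⁴ m³/s².
r = 6052 + 402.1 = 6454.1 km = 6.4541×10⁶ m.
Circular speed v_c = √(μ/r) = 7095 m/s.
Escape speed v_esc = √(2μ/r) = √2 × v_c = 10030 m/s.
Δv = v_esc − v_c = 2939 m/s = 2.939 km/s.

Δv ≈ 2.94 km/s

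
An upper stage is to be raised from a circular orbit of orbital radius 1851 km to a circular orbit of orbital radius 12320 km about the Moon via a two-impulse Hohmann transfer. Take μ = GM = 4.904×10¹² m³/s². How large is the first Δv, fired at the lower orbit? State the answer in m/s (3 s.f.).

Δv ≈ 519 m/s

r₁ = 1851 km = 1.851×10⁶ m.
r₂ = 12320 km = 1.232×10⁷ m.
Transfer ellipse a_t = (r₁ + r₂)/2 = 7.086×10⁶ m.
At r₁: circular v_c1 = √(μ/r₁) = 1628 m/s; transfer-perilune v_p = √[μ(2/r₁ − 1/a_t)] = 2146 m/s.
Δv₁ = v_p − v_c1 = 518.6 m/s.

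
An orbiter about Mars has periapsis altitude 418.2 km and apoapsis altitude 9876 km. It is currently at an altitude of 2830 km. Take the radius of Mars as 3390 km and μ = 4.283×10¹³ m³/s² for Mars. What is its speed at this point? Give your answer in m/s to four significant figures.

v ≈ 2959 m/s

r_p = 3390 + 418.2 = 3808.2 km = 3.8082×10⁶ m.
r_a = 3390 + 9876 = 13266 km = 1.3266×10⁷ m.
r = 3390 + 2830 = 6220.0 km = 6.220×10⁶ m.
Semi-major axis a = (r_p + r_a)/2 = 8537.1 km = 8.537×10⁶ m.
Vis-viva: v² = μ(2/r − 1/a) = 4.283×10¹³ × (3.215×10⁻⁷ − 1.171×10⁻⁷) = 8.755×10⁶ m²/s².
v = 2959 m/s.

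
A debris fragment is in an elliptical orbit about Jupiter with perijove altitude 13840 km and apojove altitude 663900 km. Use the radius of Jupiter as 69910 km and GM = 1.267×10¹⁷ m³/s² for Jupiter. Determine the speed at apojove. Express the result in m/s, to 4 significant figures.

v ≈ 5948 m/s

r_p = 69910 + 13840 = 83750 km = 8.3750×10⁷ m.
r_a = 69910 + 663900 = 733810 km = 7.3381×10⁸ m.
Semi-major axis a = (r_p + r_a)/2 = 4.0878×10⁵ km = 4.088×10⁸ m.
Vis-viva: v² = μ(2/r − 1/a) = 1.267×10¹⁷ × (2.726×10⁻⁹ − 2.446×10⁻⁹) = 3.537×10⁷ m²/s².
v = 5948 m/s.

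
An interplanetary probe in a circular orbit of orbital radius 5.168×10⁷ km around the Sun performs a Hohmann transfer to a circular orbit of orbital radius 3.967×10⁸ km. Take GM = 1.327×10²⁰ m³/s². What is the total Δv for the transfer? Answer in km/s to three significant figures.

r₁ = 5.168×10⁷ km = 5.168×10¹⁰ m.
r₂ = 3.967×10⁸ km = 3.967×10¹¹ m.
Transfer ellipse a_t = (r₁ + r₂)/2 = 2.242×10¹¹ m.
At r₁: circular v_c1 = √(μ/r₁) = 50670 m/s; transfer-perihelion v_p = √[μ(2/r₁ − 1/a_t)] = 67410 m/s.
Δv₁ = v_p − v_c1 = 16730 m/s.
At r₂: circular v_c2 = √(μ/r₂) = 18290 m/s; transfer-aphelion v_a = √[μ(2/r₂ − 1/a_t)] = 8781 m/s.
Δv₂ = v_c2 − v_a = 9508 m/s.
Total Δv = Δv₁ + Δv₂ = 26240 m/s = 26.24 km/s.

Δv_total ≈ 26.2 km/s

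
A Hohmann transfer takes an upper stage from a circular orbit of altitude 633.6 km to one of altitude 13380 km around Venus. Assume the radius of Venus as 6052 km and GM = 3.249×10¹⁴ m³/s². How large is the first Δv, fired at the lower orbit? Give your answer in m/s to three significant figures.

Δv ≈ 1530 m/s

r₁ = 6052 + 633.6 = 6685.6 km = 6.6856×10⁶ m.
r₂ = 6052 + 13380 = 19432 km = 1.9432×10⁷ m.
Transfer ellipse a_t = (r₁ + r₂)/2 = 1.306×10⁷ m.
At r₁: circular v_c1 = √(μ/r₁) = 6971 m/s; transfer-periapsis v_p = √[μ(2/r₁ − 1/a_t)] = 8504 m/s.
Δv₁ = v_p − v_c1 = 1533 m/s.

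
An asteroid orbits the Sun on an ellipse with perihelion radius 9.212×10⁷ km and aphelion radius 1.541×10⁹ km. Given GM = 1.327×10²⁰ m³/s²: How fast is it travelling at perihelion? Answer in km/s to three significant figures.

Semi-major axis a = (r_p + r_a)/2 = 8.1656×10⁸ km = 8.166×10¹¹ m.
Vis-viva: v² = μ(2/r − 1/a) = 1.327×10²⁰ × (2.171×10⁻¹¹ − 1.225×10⁻¹²) = 2.719×10⁹ m²/s².
v = 52140 m/s = 52.14 km/s.

v ≈ 52.1 km/s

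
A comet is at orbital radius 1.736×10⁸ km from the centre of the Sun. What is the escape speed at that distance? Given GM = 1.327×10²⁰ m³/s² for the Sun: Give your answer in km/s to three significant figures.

r = 1.736×10⁸ km = 1.736×10¹¹ m.
Escape speed v_esc = √(2μ/r) = √(2 × 1.327×10²⁰ / 1.736×10¹¹) = √(1.529×10⁹) = 39100 m/s.
= 39.10 km/s.

v_esc ≈ 39.1 km/s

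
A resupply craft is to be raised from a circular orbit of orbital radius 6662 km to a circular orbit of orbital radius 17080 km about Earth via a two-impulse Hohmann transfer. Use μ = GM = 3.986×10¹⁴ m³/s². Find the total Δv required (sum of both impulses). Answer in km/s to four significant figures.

r₁ = 6662 km = 6.662×10⁶ m.
r₂ = 17080 km = 1.708×10⁷ m.
Transfer ellipse a_t = (r₁ + r₂)/2 = 1.187×10⁷ m.
At r₁: circular v_c1 = √(μ/r₁) = 7735 m/s; transfer-perigee v_p = √[μ(2/r₁ − 1/a_t)] = 9278 m/s.
Δv₁ = v_p − v_c1 = 1543 m/s.
At r₂: circular v_c2 = √(μ/r₂) = 4831 m/s; transfer-apogee v_a = √[μ(2/r₂ − 1/a_t)] = 3619 m/s.
Δv₂ = v_c2 − v_a = 1212 m/s.
Total Δv = Δv₁ + Δv₂ = 2755 m/s = 2.755 km/s.

Δv_total ≈ 2.755 km/s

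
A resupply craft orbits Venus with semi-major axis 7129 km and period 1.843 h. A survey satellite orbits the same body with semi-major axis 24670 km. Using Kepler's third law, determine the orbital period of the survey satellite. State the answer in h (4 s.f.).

T₂ ≈ 11.86 h

Kepler's third law: T² ∝ a³, so T₂ = T₁ (a₂/a₁)^(3/2).
a₂/a₁ = 3.461, (a₂/a₁)^(3/2) = 6.437.
T₂ = 1.843 × 6.437 = 11.86 h.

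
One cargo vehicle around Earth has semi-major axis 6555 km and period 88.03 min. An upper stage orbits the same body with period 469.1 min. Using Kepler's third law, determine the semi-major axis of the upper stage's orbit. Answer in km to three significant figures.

a₂ ≈ 20000 km

Kepler's third law: a³ ∝ T², so a₂ = a₁ (T₂/T₁)^(2/3).
T₂/T₁ = 5.329, (T₂/T₁)^(2/3) = 3.051.
a₂ = 6555 × 3.051 = 20000 km.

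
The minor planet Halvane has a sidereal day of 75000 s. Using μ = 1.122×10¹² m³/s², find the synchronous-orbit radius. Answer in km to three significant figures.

A synchronous orbit has period T, so by Kepler's third law a = (μT²/4π²)^(1/3).
μT²/4π² = 1.122×10¹² × (7.500×10⁴)² / 39.48 = 1.599×10²⁰ m³.
a = 5.427×10⁶ m = 5427.3 km.

r_sync ≈ 5430 km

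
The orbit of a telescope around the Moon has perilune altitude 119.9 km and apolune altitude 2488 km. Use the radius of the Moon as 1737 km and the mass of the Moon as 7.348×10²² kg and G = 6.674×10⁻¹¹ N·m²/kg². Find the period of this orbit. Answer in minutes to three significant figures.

T ≈ 251 minutes

μ = GM = 6.674×10⁻¹¹ × 7.348×10²² = 4.904×10¹² m³/s².
r_p = 1737 + 119.9 = 1856.9 km = 1.8569×10⁶ m.
r_a = 1737 + 2488 = 4225.0 km = 4.2250×10⁶ m.
Semi-major axis a = (r_p + r_a)/2 = (1856.9 + 4225.0)/2 = 3040.9 km = 3.041×10⁶ m.
By Kepler's third law T = 2π√(a³/μ) = 2π × 2.395×10³ = 1.505×10⁴ s.
= 250.8 minutes.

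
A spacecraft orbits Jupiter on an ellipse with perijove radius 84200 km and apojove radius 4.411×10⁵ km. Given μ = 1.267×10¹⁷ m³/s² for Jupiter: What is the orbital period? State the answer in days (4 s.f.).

Semi-major axis a = (r_p + r_a)/2 = (84200 + 4.4110×10⁵)/2 = 2.6265×10⁵ km = 2.626×10⁸ m.
By Kepler's third law T = 2π√(a³/μ) = 2π × 1.196×10⁴ = 7.514×10⁴ s.
= 0.8696 days.

T ≈ 0.8696 days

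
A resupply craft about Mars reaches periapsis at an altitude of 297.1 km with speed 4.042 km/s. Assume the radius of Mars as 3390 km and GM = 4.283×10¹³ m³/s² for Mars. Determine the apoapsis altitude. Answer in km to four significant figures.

r_p = 3390 + 297.1 = 3687.1 km = 3.687×10⁶ m.
Specific energy ε = v²/2 − μ/r = -3.447×10⁶ J/kg, so a = −μ/(2ε) = 6.212×10⁶ m.
The apsides satisfy r_p + r_a = 2a, so the apoapsis radius is 2a − r_p = 8.737×10⁶ m = 8737.1 km.
Apoapsis altitude = 8737.1 − 3390 = 5347.1 km.

apoapsis altitude ≈ 5347 km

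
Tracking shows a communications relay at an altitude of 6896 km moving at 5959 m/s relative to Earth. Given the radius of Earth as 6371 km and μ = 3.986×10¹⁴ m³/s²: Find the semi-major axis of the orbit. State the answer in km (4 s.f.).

a ≈ 16220 km

r = 6371 + 6896 = 13267 km = 1.327×10⁷ m.
Vis-viva rearranged: 1/a = 2/r − v²/μ = 1.507×10⁻⁷ − 8.909×10⁻⁸ = 6.166×10⁻⁸ m⁻¹.
a = 1.622×10⁷ m = 16217 km.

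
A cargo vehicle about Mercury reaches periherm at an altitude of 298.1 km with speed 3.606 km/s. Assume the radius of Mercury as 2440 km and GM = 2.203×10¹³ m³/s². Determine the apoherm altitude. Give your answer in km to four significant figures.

apoherm altitude ≈ 9089 km

r_p = 2440 + 298.1 = 2738.1 km = 2.738×10⁶ m.
Specific energy ε = v²/2 − μ/r = -1.544×10⁶ J/kg, so a = −μ/(2ε) = 7.134×10⁶ m.
The apsides satisfy r_p + r_a = 2a, so the apoherm radius is 2a − r_p = 1.153×10⁷ m = 11529 km.
Apoherm altitude = 11529 − 2440 = 9089.0 km.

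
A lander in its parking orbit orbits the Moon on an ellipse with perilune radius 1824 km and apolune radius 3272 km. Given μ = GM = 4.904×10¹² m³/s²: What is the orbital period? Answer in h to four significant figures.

Semi-major axis a = (r_p + r_a)/2 = (1824.0 + 3272.0)/2 = 2548.0 km = 2.548×10⁶ m.
By Kepler's third law T = 2π√(a³/μ) = 2π × 1.837×10³ = 1.154×10⁴ s.
= 3.206 h.

T ≈ 3.206 h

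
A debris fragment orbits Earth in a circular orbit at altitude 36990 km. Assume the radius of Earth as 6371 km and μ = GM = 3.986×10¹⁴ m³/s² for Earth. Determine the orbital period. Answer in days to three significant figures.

r = 6371 + 36990 = 43361 km = 4.3361×10⁷ m.
Kepler's third law: T = 2π√(r³/μ) = 2π√((4.336×10⁷)³ / 3.986×10¹⁴).
r³/μ = 2.045×10⁸ s², so T = 2π × 1.430×10⁴ = 8.986×10⁴ s.
Converting: 8.986×10⁴ s ÷ 86400 = 1.040 days.

T ≈ 1.04 days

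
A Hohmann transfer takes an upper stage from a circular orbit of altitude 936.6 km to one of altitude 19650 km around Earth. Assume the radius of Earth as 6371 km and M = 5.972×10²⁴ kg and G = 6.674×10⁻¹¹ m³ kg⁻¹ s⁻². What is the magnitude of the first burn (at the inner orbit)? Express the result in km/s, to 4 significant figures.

μ = GM = 6.674×10⁻¹¹ × 5.972×10²⁴ = 3.986×10¹⁴ m³/s².
r₁ = 6371 + 936.6 = 7307.6 km = 7.3076×10⁶ m.
r₂ = 6371 + 19650 = 26021 km = 2.6021×10⁷ m.
Transfer ellipse a_t = (r₁ + r₂)/2 = 1.666×10⁷ m.
At r₁: circular v_c1 = √(μ/r₁) = 7385 m/s; transfer-perigee v_p = √[μ(2/r₁ − 1/a_t)] = 9229 m/s.
Δv₁ = v_p − v_c1 = 1843 m/s.
= 1.843 km/s.

Δv ≈ 1.843 km/s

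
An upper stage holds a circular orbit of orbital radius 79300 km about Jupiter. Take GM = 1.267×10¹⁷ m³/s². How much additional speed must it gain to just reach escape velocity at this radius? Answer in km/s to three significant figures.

r = 79300 km = 7.930×10⁷ m.
Circular speed v_c = √(μ/r) = 39970 m/s.
Escape speed v_esc = √(2μ/r) = √2 × v_c = 56530 m/s.
Δv = v_esc − v_c = 16560 m/s = 16.56 km/s.

Δv ≈ 16.6 km/s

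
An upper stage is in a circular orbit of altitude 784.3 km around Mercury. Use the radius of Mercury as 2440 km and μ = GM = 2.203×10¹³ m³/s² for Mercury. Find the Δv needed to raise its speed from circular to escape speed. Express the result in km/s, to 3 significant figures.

Δv ≈ 1.08 km/s

r = 2440 + 784.3 = 3224.3 km = 3.2243×10⁶ m.
Circular speed v_c = √(μ/r) = 2614 m/s.
Escape speed v_esc = √(2μ/r) = √2 × v_c = 3697 m/s.
Δv = v_esc − v_c = 1083 m/s = 1.083 km/s.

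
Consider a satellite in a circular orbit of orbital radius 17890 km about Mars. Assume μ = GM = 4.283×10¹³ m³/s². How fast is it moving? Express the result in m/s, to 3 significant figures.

r = 17890 km = 1.789×10⁷ m.
For a circular orbit v = √(μ/r) = √(4.283×10¹³ / 1.789×10⁷) = √(2.394×10⁶) = 1547 m/s.

v ≈ 1550 m/s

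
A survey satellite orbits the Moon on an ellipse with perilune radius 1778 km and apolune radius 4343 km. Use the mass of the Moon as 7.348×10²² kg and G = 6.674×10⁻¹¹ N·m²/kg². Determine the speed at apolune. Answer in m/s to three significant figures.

μ = GM = 6.674×10⁻¹¹ × 7.348×10²² = 4.904×10¹² m³/s².
Semi-major axis a = (r_p + r_a)/2 = 3060.5 km = 3.060×10⁶ m.
Vis-viva: v² = μ(2/r − 1/a) = 4.904×10¹² × (4.605×10⁻⁷ − 3.267×10⁻⁷) = 6.560×10⁵ m²/s².
v = 809.9 m/s.

v ≈ 810 m/s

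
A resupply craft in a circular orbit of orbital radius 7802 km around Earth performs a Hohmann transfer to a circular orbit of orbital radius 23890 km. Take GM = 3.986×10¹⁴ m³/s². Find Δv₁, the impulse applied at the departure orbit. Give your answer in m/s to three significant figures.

Δv ≈ 1630 m/s

r₁ = 7802 km = 7.802×10⁶ m.
r₂ = 23890 km = 2.389×10⁷ m.
Transfer ellipse a_t = (r₁ + r₂)/2 = 1.585×10⁷ m.
At r₁: circular v_c1 = √(μ/r₁) = 7148 m/s; transfer-perigee v_p = √[μ(2/r₁ − 1/a_t)] = 8776 m/s.
Δv₁ = v_p − v_c1 = 1629 m/s.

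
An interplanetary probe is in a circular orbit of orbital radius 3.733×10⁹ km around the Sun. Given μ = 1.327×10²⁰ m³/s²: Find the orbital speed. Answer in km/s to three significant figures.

v ≈ 5.96 km/s

r = 3.733×10⁹ km = 3.733×10¹² m.
For a circular orbit v = √(μ/r) = √(1.327×10²⁰ / 3.733×10¹²) = √(3.555×10⁷) = 5962 m/s.
That is 5.962 km/s.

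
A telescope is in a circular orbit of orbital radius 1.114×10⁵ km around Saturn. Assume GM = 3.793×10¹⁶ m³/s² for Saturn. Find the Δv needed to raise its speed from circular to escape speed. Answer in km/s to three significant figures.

Δv ≈ 7.64 km/s

r = 1.114×10⁵ km = 1.114×10⁸ m.
Circular speed v_c = √(μ/r) = 18450 m/s.
Escape speed v_esc = √(2μ/r) = √2 × v_c = 26100 m/s.
Δv = v_esc − v_c = 7643 m/s = 7.643 km/s.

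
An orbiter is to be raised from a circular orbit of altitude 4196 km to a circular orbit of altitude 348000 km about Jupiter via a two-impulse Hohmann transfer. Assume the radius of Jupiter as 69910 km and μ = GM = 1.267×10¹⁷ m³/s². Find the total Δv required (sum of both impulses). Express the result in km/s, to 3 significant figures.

r₁ = 69910 + 4196 = 74106 km = 7.4106×10⁷ m.
r₂ = 69910 + 348000 = 417910 km = 4.1791×10⁸ m.
Transfer ellipse a_t = (r₁ + r₂)/2 = 2.460×10⁸ m.
At r₁: circular v_c1 = √(μ/r₁) = 41350 m/s; transfer-perijove v_p = √[μ(2/r₁ − 1/a_t)] = 53890 m/s.
Δv₁ = v_p − v_c1 = 12540 m/s.
At r₂: circular v_c2 = √(μ/r₂) = 17410 m/s; transfer-apojove v_a = √[μ(2/r₂ − 1/a_t)] = 9557 m/s.
Δv₂ = v_c2 − v_a = 7855 m/s.
Total Δv = Δv₁ + Δv₂ = 20400 m/s = 20.40 km/s.

Δv_total ≈ 20.4 km/s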